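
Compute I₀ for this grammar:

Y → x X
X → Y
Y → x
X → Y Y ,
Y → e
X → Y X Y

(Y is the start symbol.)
{ [Y → . e], [Y → . x X], [Y → . x], [Y' → . Y] }

First, augment the grammar with Y' → Y
I₀ = CLOSURE({ [Y' → . Y] }):
  [Y' → . Y] has the dot before Y: add [Y → . x X], [Y → . x], [Y → . e]
No further items can be added.

I₀ = { [Y → . e], [Y → . x X], [Y → . x], [Y' → . Y] }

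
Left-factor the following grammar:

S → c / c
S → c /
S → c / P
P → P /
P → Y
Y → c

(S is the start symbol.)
Left-factoring transforms A → αβ₁ | αβ₂ into A → αA' and A' → β₁ | β₂
(α is the longest common prefix among the alternatives). Repeat until
no nonterminal has two alternatives with a common prefix.

Round 1: S has alternatives sharing prefix 'c /'. Introduce S': S → c / S'
  Add: S' → c
  Add: S' → ε
  Add: S' → P

No remaining common prefixes — done.

Resulting grammar:
S → c / S'
S' → c
S' → ε
S' → P
P → P /
P → Y
Y → c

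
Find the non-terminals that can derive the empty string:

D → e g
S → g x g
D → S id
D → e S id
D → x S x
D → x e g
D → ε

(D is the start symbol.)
{ 'D' }

A non-terminal is nullable if it can derive ε (the empty string): either it has an ε-production, or it has a production whose right-hand side consists entirely of nullable non-terminals.

ε-productions: D → ε
So D is immediately nullable.
No further non-terminal can be added: every production for the remaining non-terminals contains a terminal or a non-nullable non-terminal.
Nullable = { 'D' }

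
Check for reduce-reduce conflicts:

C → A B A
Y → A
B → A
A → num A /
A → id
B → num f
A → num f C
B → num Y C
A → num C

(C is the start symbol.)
No reduce-reduce conflicts

A reduce-reduce conflict occurs when an LR(0) state has two complete items [A → α .] and [B → β .] — both call for a reduction, and with no lookahead the parser cannot choose between them.

Augment with C' → C and build the canonical LR(0) collection (I0 = CLOSURE({[C' → . C]}), then GOTO on every symbol after a dot until no new states appear). It has 18 states:
  I0: { [A → . id], [A → . num A /], [A → . num C], [A → . num f C], [C → . A B A], [C' → . C] }  — shift
  I1: { [A → . id], [A → . num A /], [A → . num C], [A → . num f C], [B → . A], [B → . num Y C], [B → . num f], [C → A . B A] }  — shift
  I2: { [C' → C .] }  — accept
  I3: { [A → id .] }  — reduce
  I4: { [A → . id], [A → . num A /], [A → . num C], [A → . num f C], [A → num . A /], [A → num . C], [A → num . f C], [C → . A B A] }  — shift
  I5: { [A → . id], [A → . num A /], [A → . num C], [A → . num f C], [A → num A . /], [B → . A], [B → . num Y C], [B → . num f], [C → A . B A] }  — shift
  I6: { [A → num C .] }  — reduce
  I7: { [A → . id], [A → . num A /], [A → . num C], [A → . num f C], [A → num f . C], [C → . A B A] }  — shift
  I8: { [A → num f C .] }  — reduce
  I9: { [A → num A / .] }  — reduce
  I10: { [B → A .] }  — reduce
  I11: { [A → . id], [A → . num A /], [A → . num C], [A → . num f C], [C → A B . A] }  — shift
  I12: { [A → . id], [A → . num A /], [A → . num C], [A → . num f C], [A → num . A /], [A → num . C], [A → num . f C], [B → num . Y C], [B → num . f], [C → . A B A], [Y → . A] }  — shift
  I13: { [A → . id], [A → . num A /], [A → . num C], [A → . num f C], [A → num A . /], [B → . A], [B → . num Y C], [B → . num f], [C → A . B A], [Y → A .] }  — shift, reduce
  I14: { [A → . id], [A → . num A /], [A → . num C], [A → . num f C], [B → num Y . C], [C → . A B A] }  — shift
  I15: { [A → . id], [A → . num A /], [A → . num C], [A → . num f C], [A → num f . C], [B → num f .], [C → . A B A] }  — shift, reduce
  I16: { [B → num Y C .] }  — reduce
  I17: { [C → A B A .] }  — reduce

No state contains more than one complete item.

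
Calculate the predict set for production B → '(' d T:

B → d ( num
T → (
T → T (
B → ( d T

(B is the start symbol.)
{ '(' }

PREDICT(B → '(' d T) = (FIRST(RHS) \ {ε}) ∪ (FOLLOW(B) if ε ∈ FIRST(RHS), i.e. RHS ⇒* ε)
FIRST('(' d T) = { '(' }
ε ∉ FIRST('(' d T), so FOLLOW(B) is not added.
PREDICT(B → '(' d T) = { '(' }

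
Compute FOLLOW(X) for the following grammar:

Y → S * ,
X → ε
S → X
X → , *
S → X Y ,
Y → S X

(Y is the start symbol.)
In S → X: X is at the end, add FOLLOW(S)
In S → X Y ,: X is followed by Y ',', add FIRST(Y ',') \ {ε} = { '*', ',' }
In Y → S X: X is at the end, add FOLLOW(Y)

The FOLLOW sets referred to above (computed the same way, to a fixed point):
  FOLLOW(S) = { $, '*', ',' }
  FOLLOW(Y) = { $, ',' }

Taking the union: FOLLOW(X) = { $, '*', ',' }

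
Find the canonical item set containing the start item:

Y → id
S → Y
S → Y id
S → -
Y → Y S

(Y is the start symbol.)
First, augment the grammar with Y' → Y
I₀ = CLOSURE({ [Y' → . Y] }):
  [Y' → . Y] has the dot before Y: add [Y → . id], [Y → . Y S]
No further items can be added.

I₀ = { [Y → . Y S], [Y → . id], [Y' → . Y] }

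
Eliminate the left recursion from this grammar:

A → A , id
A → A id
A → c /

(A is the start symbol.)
A → c / A'
A' → , id A'
A' → id A'
A' → ε

A is directly left-recursive. The standard transformation for
  A → A α₁ | ... | A α_m | β₁ | ... | β_n
is
  A  → β₁ A' | ... | β_n A'
  A' → α₁ A' | ... | α_m A' | ε

A → c / becomes A → c / A'
A → A , id becomes A' → , id A'
A → A id becomes A' → id A'
Add A' → ε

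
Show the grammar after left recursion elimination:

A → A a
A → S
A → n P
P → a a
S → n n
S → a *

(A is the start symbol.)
A → S A'
A → n P A'
A' → a A'
A' → ε
P → a a
S → n n
S → a *

A is directly left-recursive. The standard transformation for
  A → A α₁ | ... | A α_m | β₁ | ... | β_n
is
  A  → β₁ A' | ... | β_n A'
  A' → α₁ A' | ... | α_m A' | ε

A → S becomes A → S A'
A → n P becomes A → n P A'
A → A a becomes A' → a A'
Add A' → ε

Productions for other non-terminals are unchanged:
  P → a a
  S → n n
  S → a *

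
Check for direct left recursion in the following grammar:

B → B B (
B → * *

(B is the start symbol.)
Yes, B is left-recursive

B → B B (: LEFT RECURSIVE (starts with B)
B → * *: starts with '*'

The grammar has direct left recursion on: B.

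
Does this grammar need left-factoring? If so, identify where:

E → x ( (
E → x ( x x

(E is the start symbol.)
Left-factoring is needed when two productions for the same non-terminal
share a common prefix on the right-hand side.

Productions for E:
  E → x ( (
  E → x ( x x

Found common prefix 'x (' in productions for E

Answer: Yes, E has productions with common prefix 'x ('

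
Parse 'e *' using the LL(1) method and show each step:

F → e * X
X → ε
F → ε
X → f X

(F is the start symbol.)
LL(1) parsing maintains a stack (initially the start symbol over $) and the input. At each step: if the stack top is a terminal, match it against the current input token; if it is a non-terminal N, replace it with the RHS of M[N, lookahead] (the unique production whose predict set contains the lookahead).

Stack is shown with the top on the left.

Stack    Input  Action
----------------------
F $      e * $  output F → e * X
e * X $  e * $  match 'e'
* X $    * $    match '*'
X $      $      output X → ε
$        $      accept

The string is accepted.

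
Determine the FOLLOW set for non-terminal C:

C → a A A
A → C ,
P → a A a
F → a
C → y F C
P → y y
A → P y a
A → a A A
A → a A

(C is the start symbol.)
To compute FOLLOW(C), find every occurrence of C on a right-hand side N → α C β: add FIRST(β) \ {ε}, and if β is empty or nullable also add FOLLOW(N). Iterate to a fixed point.

C is the start symbol, so $ ∈ FOLLOW(C).
In A → C ,: C is followed by ',', add FIRST(',') \ {ε} = { ',' }
In C → y F C: C is at the end; this adds FOLLOW(C) to itself — nothing new

Taking the union: FOLLOW(C) = { $, ',' }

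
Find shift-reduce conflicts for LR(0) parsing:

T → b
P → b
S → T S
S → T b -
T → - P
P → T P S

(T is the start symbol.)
Yes — I11: [T → b .] vs [S → T b . -]

A shift-reduce conflict occurs when an LR(0) state has both:
  - a complete (reduce) item [A → α .] (dot at the end), and
  - a shift item [B → β . c γ] (dot before a terminal).

Augment with T' → T and build the canonical LR(0) collection (I0 = CLOSURE({[T' → . T]}), then GOTO on every symbol after a dot until no new states appear). It has 13 states:
  I0: { [T → . - P], [T → . b], [T' → . T] }  — shift
  I1: { [P → . T P S], [P → . b], [T → - . P], [T → . - P], [T → . b] }  — shift
  I2: { [T' → T .] }  — accept
  I3: { [T → b .] }  — reduce
  I4: { [T → - P .] }  — reduce
  I5: { [P → . T P S], [P → . b], [P → T . P S], [T → . - P], [T → . b] }  — shift
  I6: { [P → b .], [T → b .] }  — 2 reduces
  I7: { [P → T P . S], [S → . T S], [S → . T b -], [T → . - P], [T → . b] }  — shift
  I8: { [P → T P S .] }  — reduce
  I9: { [S → . T S], [S → . T b -], [S → T . S], [S → T . b -], [T → . - P], [T → . b] }  — shift
  I10: { [S → T S .] }  — reduce
  I11: { [S → T b . -], [T → b .] }  — shift, reduce
  I12: { [S → T b - .] }  — reduce

I11 contains reduce item [T → b .] and shift item [S → T b . -] — shift-reduce conflict.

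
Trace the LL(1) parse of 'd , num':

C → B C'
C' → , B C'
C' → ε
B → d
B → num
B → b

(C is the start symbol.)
LL(1) parsing maintains a stack (initially the start symbol over $) and the input. At each step: if the stack top is a terminal, match it against the current input token; if it is a non-terminal N, replace it with the RHS of M[N, lookahead] (the unique production whose predict set contains the lookahead).

Stack is shown with the top on the left.

Stack     Input      Action
---------------------------
C $       d , num $  output C → B C'
B C' $    d , num $  output B → d
d C' $    d , num $  match 'd'
C' $      , num $    output C' → , B C'
, B C' $  , num $    match ','
B C' $    num $      output B → num
num C' $  num $      match 'num'
C' $      $          output C' → ε
$         $          accept

The string is accepted.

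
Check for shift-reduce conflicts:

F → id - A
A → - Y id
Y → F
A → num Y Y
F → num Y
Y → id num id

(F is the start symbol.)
A shift-reduce conflict occurs when an LR(0) state has both:
  - a complete (reduce) item [A → α .] (dot at the end), and
  - a shift item [B → β . c γ] (dot before a terminal).

Augment with F' → F and build the canonical LR(0) collection (I0 = CLOSURE({[F' → . F]}), then GOTO on every symbol after a dot until no new states appear). It has 17 states:
  I0: { [F → . id - A], [F → . num Y], [F' → . F] }  — shift
  I1: { [F' → F .] }  — accept
  I2: { [F → id . - A] }  — shift
  I3: { [F → . id - A], [F → . num Y], [F → num . Y], [Y → . F], [Y → . id num id] }  — shift
  I4: { [Y → F .] }  — reduce
  I5: { [F → num Y .] }  — reduce
  I6: { [F → id . - A], [Y → id . num id] }  — shift
  I7: { [A → . - Y id], [A → . num Y Y], [F → id - . A] }  — shift
  I8: { [Y → id num . id] }  — shift
  I9: { [Y → id num id .] }  — reduce
  I10: { [A → - . Y id], [F → . id - A], [F → . num Y], [Y → . F], [Y → . id num id] }  — shift
  I11: { [F → id - A .] }  — reduce
  I12: { [A → num . Y Y], [F → . id - A], [F → . num Y], [Y → . F], [Y → . id num id] }  — shift
  I13: { [A → num Y . Y], [F → . id - A], [F → . num Y], [Y → . F], [Y → . id num id] }  — shift
  I14: { [A → num Y Y .] }  — reduce
  I15: { [A → - Y . id] }  — shift
  I16: { [A → - Y id .] }  — reduce

No state contains both a complete item and a shift item.

Answer: No shift-reduce conflicts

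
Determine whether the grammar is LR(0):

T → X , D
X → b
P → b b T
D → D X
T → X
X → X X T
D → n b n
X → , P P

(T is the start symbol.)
A grammar is LR(0) if no state in the canonical LR(0) collection has:
  - both a shift item (dot before a terminal) and a complete item (shift-reduce conflict), or
  - two or more complete items (reduce-reduce conflict; the accept item [T' → T .] counts as a complete item here).

Augment with T' → T and build the canonical LR(0) collection (I0 = CLOSURE({[T' → . T]}), then GOTO on every symbol after a dot until no new states appear). It has 19 states:
  I0: { [T → . X , D], [T → . X], [T' → . T], [X → . , P P], [X → . X X T], [X → . b] }  — shift
  I1: { [P → . b b T], [X → , . P P] }  — shift
  I2: { [T' → T .] }  — accept
  I3: { [T → X . , D], [T → X .], [X → . , P P], [X → . X X T], [X → . b], [X → X . X T] }  — shift, reduce
  I4: { [X → b .] }  — reduce
  I5: { [D → . D X], [D → . n b n], [P → . b b T], [T → X , . D], [X → , . P P] }  — shift
  I6: { [T → . X , D], [T → . X], [X → . , P P], [X → . X X T], [X → . b], [X → X . X T], [X → X X . T] }  — shift
  I7: { [X → X X T .] }  — reduce
  I8: { [T → . X , D], [T → . X], [T → X . , D], [T → X .], [X → . , P P], [X → . X X T], [X → . b], [X → X . X T], [X → X X . T] }  — shift, reduce
  I9: { [D → D . X], [T → X , D .], [X → . , P P], [X → . X X T], [X → . b] }  — shift, reduce
  I10: { [P → . b b T], [X → , P . P] }  — shift
  I11: { [P → b . b T] }  — shift
  I12: { [D → n . b n] }  — shift
  I13: { [D → n b . n] }  — shift
  I14: { [D → n b n .] }  — reduce
  I15: { [P → b b . T], [T → . X , D], [T → . X], [X → . , P P], [X → . X X T], [X → . b] }  — shift
  I16: { [P → b b T .] }  — reduce
  I17: { [X → , P P .] }  — reduce
  I18: { [D → D X .], [X → . , P P], [X → . X X T], [X → . b], [X → X . X T] }  — shift, reduce

Conflict in state I3:
  Shift-reduce conflict between [T → X .] and [T → X . , D]
So the grammar is NOT LR(0).

Answer: No. Shift-reduce conflict between [T → X .] and [T → X . , D]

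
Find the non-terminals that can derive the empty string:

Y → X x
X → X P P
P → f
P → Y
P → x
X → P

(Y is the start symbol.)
None

A non-terminal is nullable if it can derive ε (the empty string): either it has an ε-production, or it has a production whose right-hand side consists entirely of nullable non-terminals.

There are no ε-productions, so no non-terminal can derive ε.
No non-terminals are nullable.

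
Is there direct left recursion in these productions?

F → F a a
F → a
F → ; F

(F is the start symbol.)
Yes, F is left-recursive

F → F a a: LEFT RECURSIVE (starts with F)
F → a: starts with a
F → ; F: starts with ';'

The grammar has direct left recursion on: F.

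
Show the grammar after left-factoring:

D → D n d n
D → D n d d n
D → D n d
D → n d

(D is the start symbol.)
Left-factoring transforms A → αβ₁ | αβ₂ into A → αA' and A' → β₁ | β₂
(α is the longest common prefix among the alternatives). Repeat until
no nonterminal has two alternatives with a common prefix.

Round 1: D has alternatives sharing prefix 'D n d'. Introduce D': D → D n d D'
  Add: D' → n
  Add: D' → d n
  Add: D' → ε

No remaining common prefixes — done.

Resulting grammar:
D → D n d D'
D' → n
D' → d n
D' → ε
D → n d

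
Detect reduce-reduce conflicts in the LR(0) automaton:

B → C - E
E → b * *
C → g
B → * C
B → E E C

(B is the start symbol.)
No reduce-reduce conflicts

Augment with B' → B and build the canonical LR(0) collection (I0 = CLOSURE({[B' → . B]}), then GOTO on every symbol after a dot until no new states appear). It has 14 states:
  I0: { [B → . * C], [B → . C - E], [B → . E E C], [B' → . B], [C → . g], [E → . b * *] }  — shift
  I1: { [B → * . C], [C → . g] }  — shift
  I2: { [B' → B .] }  — accept
  I3: { [B → C . - E] }  — shift
  I4: { [B → E . E C], [E → . b * *] }  — shift
  I5: { [E → b . * *] }  — shift
  I6: { [C → g .] }  — reduce
  I7: { [E → b * . *] }  — shift
  I8: { [E → b * * .] }  — reduce
  I9: { [B → E E . C], [C → . g] }  — shift
  I10: { [B → E E C .] }  — reduce
  I11: { [B → C - . E], [E → . b * *] }  — shift
  I12: { [B → C - E .] }  — reduce
  I13: { [B → * C .] }  — reduce

No state contains more than one complete item.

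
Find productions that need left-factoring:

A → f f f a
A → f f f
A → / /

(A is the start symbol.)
Left-factoring is needed when two productions for the same non-terminal
share a common prefix on the right-hand side.

Productions for A:
  A → f f f a
  A → f f f
  A → / /

Found common prefix 'f f f' in productions for A

Answer: Yes, A has productions with common prefix 'f f f'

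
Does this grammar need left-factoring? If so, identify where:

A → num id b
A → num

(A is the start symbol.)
Yes, A has productions with common prefix 'num'

Left-factoring is needed when two productions for the same non-terminal
share a common prefix on the right-hand side.

Productions for A:
  A → num id b
  A → num

Found common prefix 'num' in productions for A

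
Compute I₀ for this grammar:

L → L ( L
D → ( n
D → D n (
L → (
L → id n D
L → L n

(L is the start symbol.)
{ [L → . (], [L → . L ( L], [L → . L n], [L → . id n D], [L' → . L] }

First, augment the grammar with L' → L
I₀ = CLOSURE({ [L' → . L] }):
  [L' → . L] has the dot before L: add [L → . L ( L], [L → . (], [L → . id n D], [L → . L n]
No further items can be added.

I₀ = { [L → . (], [L → . L ( L], [L → . L n], [L → . id n D], [L' → . L] }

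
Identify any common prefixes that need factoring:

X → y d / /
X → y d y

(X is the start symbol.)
Left-factoring is needed when two productions for the same non-terminal
share a common prefix on the right-hand side.

Productions for X:
  X → y d / /
  X → y d y

Found common prefix 'y d' in productions for X

Answer: Yes, X has productions with common prefix 'y d'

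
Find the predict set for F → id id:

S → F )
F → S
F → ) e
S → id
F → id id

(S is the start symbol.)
{ 'id' }

PREDICT(F → id id) = (FIRST(RHS) \ {ε}) ∪ (FOLLOW(F) if ε ∈ FIRST(RHS), i.e. RHS ⇒* ε)
FIRST(id id) = { 'id' }
ε ∉ FIRST(id id), so FOLLOW(F) is not added.
PREDICT(F → id id) = { 'id' }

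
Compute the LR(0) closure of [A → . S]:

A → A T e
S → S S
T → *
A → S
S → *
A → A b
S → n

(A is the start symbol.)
To compute CLOSURE, for each item [A → α.Bβ] where B is a non-terminal, add [B → .γ] for all productions B → γ; repeat for the newly added items until nothing changes.

Start with: [A → . S]
  [A → . S] has the dot before S: add [S → . S S], [S → . *], [S → . n]
No further items can be added.

CLOSURE = { [A → . S], [S → . *], [S → . S S], [S → . n] }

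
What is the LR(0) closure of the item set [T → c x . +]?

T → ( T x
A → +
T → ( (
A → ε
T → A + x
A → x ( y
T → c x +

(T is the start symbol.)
To compute CLOSURE, for each item [A → α.Bβ] where B is a non-terminal, add [B → .γ] for all productions B → γ; repeat for the newly added items until nothing changes.

Start with: [T → c x . +]
The dot precedes the terminal '+', so nothing is added.

CLOSURE = { [T → c x . +] }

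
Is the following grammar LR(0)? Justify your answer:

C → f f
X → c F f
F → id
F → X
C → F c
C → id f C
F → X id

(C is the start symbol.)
A grammar is LR(0) if no state in the canonical LR(0) collection has:
  - both a shift item (dot before a terminal) and a complete item (shift-reduce conflict), or
  - two or more complete items (reduce-reduce conflict; the accept item [C' → C .] counts as a complete item here).

Augment with C' → C and build the canonical LR(0) collection (I0 = CLOSURE({[C' → . C]}), then GOTO on every symbol after a dot until no new states appear). It has 15 states:
  I0: { [C → . F c], [C → . f f], [C → . id f C], [C' → . C], [F → . X id], [F → . X], [F → . id], [X → . c F f] }  — shift
  I1: { [C' → C .] }  — accept
  I2: { [C → F . c] }  — shift
  I3: { [F → X . id], [F → X .] }  — shift, reduce
  I4: { [F → . X id], [F → . X], [F → . id], [X → . c F f], [X → c . F f] }  — shift
  I5: { [C → f . f] }  — shift
  I6: { [C → id . f C], [F → id .] }  — shift, reduce
  I7: { [C → . F c], [C → . f f], [C → . id f C], [C → id f . C], [F → . X id], [F → . X], [F → . id], [X → . c F f] }  — shift
  I8: { [C → id f C .] }  — reduce
  I9: { [C → f f .] }  — reduce
  I10: { [X → c F . f] }  — shift
  I11: { [F → id .] }  — reduce
  I12: { [X → c F f .] }  — reduce
  I13: { [F → X id .] }  — reduce
  I14: { [C → F c .] }  — reduce

Conflict in state I3:
  Shift-reduce conflict between [F → X .] and [F → X . id]
So the grammar is NOT LR(0).

Answer: No. Shift-reduce conflict between [F → X .] and [F → X . id]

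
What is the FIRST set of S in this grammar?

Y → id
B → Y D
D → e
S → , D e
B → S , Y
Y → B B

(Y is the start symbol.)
{ ',' }

From S → , D e:
  - ',' is a terminal: add ',' and stop

Collecting: FIRST(S) = { ',' }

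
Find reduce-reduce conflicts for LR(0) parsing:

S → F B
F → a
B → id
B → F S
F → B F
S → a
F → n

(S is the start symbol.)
A reduce-reduce conflict occurs when an LR(0) state has two complete items [A → α .] and [B → β .] — both call for a reduction, and with no lookahead the parser cannot choose between them.

Augment with S' → S and build the canonical LR(0) collection (I0 = CLOSURE({[S' → . S]}), then GOTO on every symbol after a dot until no new states appear). It has 11 states:
  I0: { [B → . F S], [B → . id], [F → . B F], [F → . a], [F → . n], [S → . F B], [S → . a], [S' → . S] }  — shift
  I1: { [B → . F S], [B → . id], [F → . B F], [F → . a], [F → . n], [F → B . F] }  — shift
  I2: { [B → . F S], [B → . id], [B → F . S], [F → . B F], [F → . a], [F → . n], [S → . F B], [S → . a], [S → F . B] }  — shift
  I3: { [S' → S .] }  — accept
  I4: { [F → a .], [S → a .] }  — 2 reduces
  I5: { [B → id .] }  — reduce
  I6: { [F → n .] }  — reduce
  I7: { [B → . F S], [B → . id], [F → . B F], [F → . a], [F → . n], [F → B . F], [S → F B .] }  — shift, reduce
  I8: { [B → F S .] }  — reduce
  I9: { [B → . F S], [B → . id], [B → F . S], [F → . B F], [F → . a], [F → . n], [F → B F .], [S → . F B], [S → . a] }  — shift, reduce
  I10: { [F → a .] }  — reduce

I4 contains complete items [F → a .], [S → a .] — reduce-reduce conflict.

Answer: Yes — I4: [F → a .] vs [S → a .]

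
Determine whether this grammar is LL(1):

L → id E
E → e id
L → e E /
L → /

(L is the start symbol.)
For L:
  PREDICT(L → id E) = { 'id' }
  PREDICT(L → e E '/') = { 'e' }
  PREDICT(L → '/') = { '/' }
E has a single production, so nothing to check there.

All predict sets are disjoint. The grammar IS LL(1).

Answer: Yes, the grammar is LL(1).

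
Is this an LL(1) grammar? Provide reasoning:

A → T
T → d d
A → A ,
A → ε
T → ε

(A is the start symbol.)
A grammar is LL(1) if for each non-terminal N with multiple productions, the predict sets of those productions are pairwise disjoint, where PREDICT(N → α) = (FIRST(α) \ {ε}) ∪ (FOLLOW(N) if α ⇒* ε).

Relevant sets:
  FIRST(T) = { 'd', ε }
  FIRST(A) = { ',', 'd', ε }
  FOLLOW(A) = { $, ',' }
  FOLLOW(T) = { $, ',' }

For A:
  PREDICT(A → T) = { $, ',', 'd' }
  PREDICT(A → A ',') = { ',', 'd' }
  PREDICT(A → ε) = { $, ',' }
For T:
  PREDICT(T → d d) = { 'd' }
  PREDICT(T → ε) = { $, ',' }

Conflict found: Predict set conflict for A: { ',', 'd' }
The grammar is NOT LL(1).

Answer: No. Predict set conflict for A: { ',', 'd' }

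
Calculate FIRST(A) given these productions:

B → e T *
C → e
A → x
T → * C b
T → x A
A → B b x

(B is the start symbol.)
{ 'e', 'x' }

To compute FIRST(A), examine every production with A on the left-hand side, reading each right-hand side left to right until a non-nullable symbol is reached.

FIRST sets of the other non-terminals involved (by the same procedure, iterated to a fixed point):
  FIRST(B) = { 'e' }

From A → x:
  - x is a terminal: add 'x' and stop
From A → B b x:
  - B is a non-terminal: add FIRST(B) \ {ε} = { 'e' }
    B is not nullable, so stop

Collecting: FIRST(A) = { 'e', 'x' }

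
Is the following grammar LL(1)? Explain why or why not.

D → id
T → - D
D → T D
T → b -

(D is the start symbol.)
Yes, the grammar is LL(1).

A grammar is LL(1) if for each non-terminal N with multiple productions, the predict sets of those productions are pairwise disjoint, where PREDICT(N → α) = (FIRST(α) \ {ε}) ∪ (FOLLOW(N) if α ⇒* ε).

Relevant sets:
  FIRST(T) = { '-', 'b' }

For D:
  PREDICT(D → id) = { 'id' }
  PREDICT(D → T D) = { '-', 'b' }
For T:
  PREDICT(T → '-' D) = { '-' }
  PREDICT(T → b '-') = { 'b' }

All predict sets are disjoint. The grammar IS LL(1).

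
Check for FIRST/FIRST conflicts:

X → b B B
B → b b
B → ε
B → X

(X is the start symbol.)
Yes. B → b b / B → X on { 'b' }

FIRST sets of the non-terminals at (or reachable through a nullable prefix from) the front of some alternative:
  FIRST(X) = { 'b' }

Productions for B:
  B → b b: FIRST = { 'b' }
  B → ε: FIRST = { ε }
  B → X: FIRST = { 'b' }
X has only one production, so no FIRST/FIRST conflict is possible there.

Conflict for B: B → b b and B → X
  Overlap: { 'b' }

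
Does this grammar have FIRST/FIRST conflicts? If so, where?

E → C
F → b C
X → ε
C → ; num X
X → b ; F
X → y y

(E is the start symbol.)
Productions for X:
  X → ε: FIRST = { ε }
  X → b ; F: FIRST = { 'b' }
  X → y y: FIRST = { 'y' }
E, F, C have only one production, so no FIRST/FIRST conflict is possible there.

All alternatives of each non-terminal have pairwise disjoint FIRST sets.

Answer: No FIRST/FIRST conflicts.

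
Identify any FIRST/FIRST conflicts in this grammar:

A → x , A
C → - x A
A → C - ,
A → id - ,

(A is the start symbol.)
A FIRST/FIRST conflict occurs when two productions N → α and N → β for the same non-terminal have FIRST(α) ∩ FIRST(β) ≠ ∅ (with ε ∈ FIRST of a nullable right-hand side, so two nullable alternatives also conflict).

FIRST sets of the non-terminals at (or reachable through a nullable prefix from) the front of some alternative:
  FIRST(C) = { '-' }

Productions for A:
  A → x , A: FIRST = { 'x' }
  A → C - ,: FIRST = { '-' }
  A → id - ,: FIRST = { 'id' }
C has only one production, so no FIRST/FIRST conflict is possible there.

All alternatives of each non-terminal have pairwise disjoint FIRST sets.

Answer: No FIRST/FIRST conflicts.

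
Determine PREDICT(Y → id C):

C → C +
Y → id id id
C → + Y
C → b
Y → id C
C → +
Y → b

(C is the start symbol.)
PREDICT(Y → id C) = (FIRST(RHS) \ {ε}) ∪ (FOLLOW(Y) if ε ∈ FIRST(RHS), i.e. RHS ⇒* ε)
FIRST(id C) = { 'id' }
ε ∉ FIRST(id C), so FOLLOW(Y) is not added.
PREDICT(Y → id C) = { 'id' }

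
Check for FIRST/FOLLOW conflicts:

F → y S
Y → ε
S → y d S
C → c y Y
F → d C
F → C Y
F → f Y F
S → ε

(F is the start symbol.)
Nullable non-terminals: S, Y.

S: nullable alternative(s) S → ε; FOLLOW(S) = { $ }
  S → y d S: FIRST \ {ε} = { 'y' } — disjoint from FOLLOW(S)
  S → ε: FIRST \ {ε} = { } — this is the only nullable alternative, skip
Y has a nullable alternative but only one production, so nothing to check.

C, F have no nullable alternative, so no FIRST/FOLLOW check is needed there.

No FIRST/FOLLOW conflicts found.

Answer: No FIRST/FOLLOW conflicts.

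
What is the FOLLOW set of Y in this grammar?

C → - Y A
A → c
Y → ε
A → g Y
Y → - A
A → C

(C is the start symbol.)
To compute FOLLOW(Y), find every occurrence of Y on a right-hand side N → α Y β: add FIRST(β) \ {ε}, and if β is empty or nullable also add FOLLOW(N). Iterate to a fixed point.

In C → - Y A: Y is followed by A, add FIRST(A) \ {ε} = { '-', 'c', 'g' }
In A → g Y: Y is at the end, add FOLLOW(A)

The FOLLOW sets referred to above (computed the same way, to a fixed point):
  FOLLOW(A) = { $, '-', 'c', 'g' }

Taking the union: FOLLOW(Y) = { $, '-', 'c', 'g' }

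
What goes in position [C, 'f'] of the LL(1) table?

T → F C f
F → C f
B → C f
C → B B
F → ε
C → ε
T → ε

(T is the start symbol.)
C → B B, C → ε

To find M[C, 'f'], we find productions for C where 'f' is in the predict set (PREDICT(N → α) = (FIRST(α) \ {ε}) ∪ (FOLLOW(N) if α ⇒* ε)).

Relevant sets:
  FIRST(B) = { 'f' }
  FOLLOW(C) = { 'f' }

C → B B: PREDICT = { 'f' }
  'f' is in predict set, so this production goes in M[C, 'f']
C → ε: PREDICT = { 'f' }
  'f' is in predict set, so this production goes in M[C, 'f']

M[C, 'f'] = C → B B, C → ε  (a multiply-defined cell — the grammar is not LL(1))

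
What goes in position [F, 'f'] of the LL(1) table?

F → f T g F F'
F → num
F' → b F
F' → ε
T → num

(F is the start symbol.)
F → f T g F F'

To find M[F, 'f'], we find productions for F where 'f' is in the predict set (PREDICT(N → α) = (FIRST(α) \ {ε}) ∪ (FOLLOW(N) if α ⇒* ε)).

F → f T g F F': PREDICT = { 'f' }
  'f' is in predict set, so this production goes in M[F, 'f']
F → num: PREDICT = { 'num' }

M[F, 'f'] = F → f T g F F'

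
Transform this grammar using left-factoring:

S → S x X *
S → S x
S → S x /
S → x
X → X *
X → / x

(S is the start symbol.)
Left-factoring transforms A → αβ₁ | αβ₂ into A → αA' and A' → β₁ | β₂
(α is the longest common prefix among the alternatives). Repeat until
no nonterminal has two alternatives with a common prefix.

Round 1: S has alternatives sharing prefix 'S x'. Introduce S': S → S x S'
  Add: S' → X *
  Add: S' → ε
  Add: S' → /

No remaining common prefixes — done.

Resulting grammar:
S → S x S'
S' → X *
S' → ε
S' → /
S → x
X → X *
X → / x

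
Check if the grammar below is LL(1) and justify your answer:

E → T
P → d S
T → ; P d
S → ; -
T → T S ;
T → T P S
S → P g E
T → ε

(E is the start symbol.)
A grammar is LL(1) if for each non-terminal N with multiple productions, the predict sets of those productions are pairwise disjoint, where PREDICT(N → α) = (FIRST(α) \ {ε}) ∪ (FOLLOW(N) if α ⇒* ε).

Relevant sets:
  FIRST(T) = { ';', 'd', ε }
  FIRST(S) = { ';', 'd' }
  FIRST(P) = { 'd' }
  FOLLOW(T) = { $, ';', 'd', 'g' }

For T:
  PREDICT(T → ';' P d) = { ';' }
  PREDICT(T → T S ';') = { ';', 'd' }
  PREDICT(T → T P S) = { ';', 'd' }
  PREDICT(T → ε) = { $, ';', 'd', 'g' }
For S:
  PREDICT(S → ';' '-') = { ';' }
  PREDICT(S → P g E) = { 'd' }
E, P have a single production, so nothing to check there.

Conflict found: Predict set conflict for T: { ';' }
The grammar is NOT LL(1).

Answer: No. Predict set conflict for T: { ';' }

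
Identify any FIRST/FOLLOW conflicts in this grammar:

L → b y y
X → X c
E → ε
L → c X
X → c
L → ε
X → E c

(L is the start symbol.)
No FIRST/FOLLOW conflicts.

A FIRST/FOLLOW conflict occurs when a non-terminal N has a nullable alternative N → β (β ⇒* ε) and another alternative N → α with FIRST(α) ∩ FOLLOW(N) ≠ ∅: on such a lookahead the parser cannot decide between expanding α and letting N vanish via β.

Nullable non-terminals: E, L.
E has a nullable alternative but only one production, so nothing to check.

L: nullable alternative(s) L → ε; FOLLOW(L) = { $ }
  L → b y y: FIRST \ {ε} = { 'b' } — disjoint from FOLLOW(L)
  L → c X: FIRST \ {ε} = { 'c' } — disjoint from FOLLOW(L)
  L → ε: FIRST \ {ε} = { } — this is the only nullable alternative, skip

X has no nullable alternative, so no FIRST/FOLLOW check is needed there.

No FIRST/FOLLOW conflicts found.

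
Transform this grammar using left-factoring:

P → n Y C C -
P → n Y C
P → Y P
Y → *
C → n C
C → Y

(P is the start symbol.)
Left-factoring transforms A → αβ₁ | αβ₂ into A → αA' and A' → β₁ | β₂
(α is the longest common prefix among the alternatives). Repeat until
no nonterminal has two alternatives with a common prefix.

Round 1: P has alternatives sharing prefix 'n Y C'. Introduce P': P → n Y C P'
  Add: P' → C -
  Add: P' → ε

No remaining common prefixes — done.

Resulting grammar:
P → n Y C P'
P' → C -
P' → ε
P → Y P
Y → *
C → n C
C → Y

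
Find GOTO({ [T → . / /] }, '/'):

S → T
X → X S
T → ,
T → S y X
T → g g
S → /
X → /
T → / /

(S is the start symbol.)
GOTO(I, '/') = CLOSURE({ [A → αX.β] : [A → α.Xβ] ∈ I, X = '/' })

Items with dot before '/', with the dot advanced:
  [T → . / /] → [T → / . /]
Closure adds nothing (no advanced item has the dot before a non-terminal).

GOTO = { [T → / . /] }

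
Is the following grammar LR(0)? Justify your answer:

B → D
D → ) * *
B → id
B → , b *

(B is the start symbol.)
Yes, the grammar is LR(0)

Augment with B' → B and build the canonical LR(0) collection (I0 = CLOSURE({[B' → . B]}), then GOTO on every symbol after a dot until no new states appear). It has 10 states:
  I0: { [B → . , b *], [B → . D], [B → . id], [B' → . B], [D → . ) * *] }  — shift
  I1: { [D → ) . * *] }  — shift
  I2: { [B → , . b *] }  — shift
  I3: { [B' → B .] }  — accept
  I4: { [B → D .] }  — reduce
  I5: { [B → id .] }  — reduce
  I6: { [B → , b . *] }  — shift
  I7: { [B → , b * .] }  — reduce
  I8: { [D → ) * . *] }  — shift
  I9: { [D → ) * * .] }  — reduce

Every state is either a pure shift/goto state or contains exactly one complete item and nothing to shift — no conflicts. The grammar is LR(0).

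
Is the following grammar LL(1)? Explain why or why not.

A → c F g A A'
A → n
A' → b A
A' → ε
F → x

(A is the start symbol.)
A grammar is LL(1) if for each non-terminal N with multiple productions, the predict sets of those productions are pairwise disjoint, where PREDICT(N → α) = (FIRST(α) \ {ε}) ∪ (FOLLOW(N) if α ⇒* ε).

Relevant sets:
  FOLLOW(A') = { $, 'b' }

For A:
  PREDICT(A → c F g A A') = { 'c' }
  PREDICT(A → n) = { 'n' }
For A':
  PREDICT(A' → b A) = { 'b' }
  PREDICT(A' → ε) = { $, 'b' }
F has a single production, so nothing to check there.

Conflict found: Predict set conflict for A': { 'b' }
The grammar is NOT LL(1).

Answer: No. Predict set conflict for A': { 'b' }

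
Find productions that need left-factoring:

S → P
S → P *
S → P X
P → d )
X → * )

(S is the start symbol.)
Yes, S has productions with common prefix 'P'

Left-factoring is needed when two productions for the same non-terminal
share a common prefix on the right-hand side.

Productions for S:
  S → P
  S → P *
  S → P X

Found common prefix 'P' in productions for S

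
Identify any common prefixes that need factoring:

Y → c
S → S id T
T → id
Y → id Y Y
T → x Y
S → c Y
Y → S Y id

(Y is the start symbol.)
No, left-factoring is not needed

Left-factoring is needed when two productions for the same non-terminal
share a common prefix on the right-hand side.

Productions for Y:
  Y → c
  Y → id Y Y
  Y → S Y id
Productions for S:
  S → S id T
  S → c Y
Productions for T:
  T → id
  T → x Y

No common prefixes found.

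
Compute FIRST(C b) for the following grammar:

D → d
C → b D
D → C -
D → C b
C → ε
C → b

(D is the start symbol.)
FIRST sets of the non-terminals involved (from the grammar, by fixed-point iteration):
  FIRST(C) = { 'b', ε }

To compute FIRST(C b), process the symbols left to right:
Symbol C is a non-terminal. Add FIRST(C) \ {ε} = { 'b' }
C is nullable (ε ∈ FIRST(C)), continue to the next symbol.
Symbol b is a terminal. Add 'b' and stop.
FIRST(C b) = { 'b' }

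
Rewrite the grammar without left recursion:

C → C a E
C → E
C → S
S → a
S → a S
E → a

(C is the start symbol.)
C is directly left-recursive. The standard transformation for
  A → A α₁ | ... | A α_m | β₁ | ... | β_n
is
  A  → β₁ A' | ... | β_n A'
  A' → α₁ A' | ... | α_m A' | ε

C → E becomes C → E C'
C → S becomes C → S C'
C → C a E becomes C' → a E C'
Add C' → ε

Productions for other non-terminals are unchanged:
  S → a
  S → a S
  E → a

Resulting grammar:
C → E C'
C → S C'
C' → a E C'
C' → ε
S → a
S → a S
E → a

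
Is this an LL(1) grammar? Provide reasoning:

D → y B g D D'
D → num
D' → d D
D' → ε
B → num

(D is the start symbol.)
A grammar is LL(1) if for each non-terminal N with multiple productions, the predict sets of those productions are pairwise disjoint, where PREDICT(N → α) = (FIRST(α) \ {ε}) ∪ (FOLLOW(N) if α ⇒* ε).

Relevant sets:
  FOLLOW(D') = { $, 'd' }

For D:
  PREDICT(D → y B g D D') = { 'y' }
  PREDICT(D → num) = { 'num' }
For D':
  PREDICT(D' → d D) = { 'd' }
  PREDICT(D' → ε) = { $, 'd' }
B has a single production, so nothing to check there.

Conflict found: Predict set conflict for D': { 'd' }
The grammar is NOT LL(1).

Answer: No. Predict set conflict for D': { 'd' }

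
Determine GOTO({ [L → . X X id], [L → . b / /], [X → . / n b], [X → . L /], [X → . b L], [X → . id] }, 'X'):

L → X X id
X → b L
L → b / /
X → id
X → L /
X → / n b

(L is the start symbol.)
GOTO(I, 'X') = CLOSURE({ [A → αX.β] : [A → α.Xβ] ∈ I, X = 'X' })

Items with dot before 'X', with the dot advanced:
  [L → . X X id] → [L → X . X id]
Closure of the advanced items:
  [L → X . X id] has the dot before X: add [X → . b L], [X → . id], [X → . L /], [X → . / n b]
  [X → . L /] has the dot before L: add [L → . X X id], [L → . b / /]

GOTO = { [L → . X X id], [L → . b / /], [L → X . X id], [X → . / n b], [X → . L /], [X → . b L], [X → . id] }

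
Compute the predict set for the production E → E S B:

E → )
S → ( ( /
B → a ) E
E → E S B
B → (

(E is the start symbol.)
PREDICT(E → E S B) = (FIRST(RHS) \ {ε}) ∪ (FOLLOW(E) if ε ∈ FIRST(RHS), i.e. RHS ⇒* ε)
FIRST(E) = { ')' }
FIRST(E S B) = { ')' }
ε ∉ FIRST(E S B), so FOLLOW(E) is not added.
PREDICT(E → E S B) = { ')' }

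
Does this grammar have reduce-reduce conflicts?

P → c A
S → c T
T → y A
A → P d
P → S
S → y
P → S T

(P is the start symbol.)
No reduce-reduce conflicts

A reduce-reduce conflict occurs when an LR(0) state has two complete items [A → α .] and [B → β .] — both call for a reduction, and with no lookahead the parser cannot choose between them.

Augment with P' → P and build the canonical LR(0) collection (I0 = CLOSURE({[P' → . P]}), then GOTO on every symbol after a dot until no new states appear). It has 13 states:
  I0: { [P → . S T], [P → . S], [P → . c A], [P' → . P], [S → . c T], [S → . y] }  — shift
  I1: { [P' → P .] }  — accept
  I2: { [P → S . T], [P → S .], [T → . y A] }  — shift, reduce
  I3: { [A → . P d], [P → . S T], [P → . S], [P → . c A], [P → c . A], [S → . c T], [S → . y], [S → c . T], [T → . y A] }  — shift
  I4: { [S → y .] }  — reduce
  I5: { [P → c A .] }  — reduce
  I6: { [A → P . d] }  — shift
  I7: { [S → c T .] }  — reduce
  I8: { [A → . P d], [P → . S T], [P → . S], [P → . c A], [S → . c T], [S → . y], [S → y .], [T → y . A] }  — shift, reduce
  I9: { [T → y A .] }  — reduce
  I10: { [A → P d .] }  — reduce
  I11: { [P → S T .] }  — reduce
  I12: { [A → . P d], [P → . S T], [P → . S], [P → . c A], [S → . c T], [S → . y], [T → y . A] }  — shift

No state contains more than one complete item.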